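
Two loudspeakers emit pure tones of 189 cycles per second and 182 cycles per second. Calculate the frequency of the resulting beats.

7 Hz

The beat frequency equals the magnitude of the frequency difference.
|189 − 182| = 7 Hz.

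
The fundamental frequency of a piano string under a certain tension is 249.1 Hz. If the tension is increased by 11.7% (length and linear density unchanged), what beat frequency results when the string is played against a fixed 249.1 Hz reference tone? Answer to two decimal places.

For a string, f ∝ √T, so the new frequency is 249.1·√1.117 = 263.2694 Hz.
f_beat = |263.2694 − 249.1| = 14.17 Hz.

14.17 Hz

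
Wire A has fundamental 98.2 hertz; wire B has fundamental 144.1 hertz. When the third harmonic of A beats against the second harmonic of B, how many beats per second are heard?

6.4 Hz

Third harmonic of the first: 3·98.2 = 294.6 Hz.
Second harmonic of the second: 2·144.1 = 288.2 Hz.
f_beat = |294.6 − 288.2| = 6.4 Hz.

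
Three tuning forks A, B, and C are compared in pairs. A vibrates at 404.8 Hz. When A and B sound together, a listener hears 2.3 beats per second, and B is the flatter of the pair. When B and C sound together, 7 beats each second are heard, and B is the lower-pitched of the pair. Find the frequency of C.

409.5 Hz

B is below A, so f_B = 404.8 − 2.3 = 402.5 Hz.
C is above B, so f_C = 402.5 + 7 = 409.5 Hz.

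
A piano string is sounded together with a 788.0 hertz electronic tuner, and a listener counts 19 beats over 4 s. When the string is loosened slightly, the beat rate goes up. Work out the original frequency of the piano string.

Beat frequency = 19/4 = 4.75 Hz.
|f − 788.0| = 4.75, so the piano string was at either 783.25 Hz or 792.75 Hz.
Reducing tension lowers a string's frequency; the adjustment lowers the piano string's frequency.
The beat rate rose, so the adjustment moved the piano string further from 788.0 Hz — it was already below the reference.

783.25 Hz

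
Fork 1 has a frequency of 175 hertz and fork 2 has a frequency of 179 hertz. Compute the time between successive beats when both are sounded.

0.250 s

f_beat = |175 − 179| = 4 Hz.
Beat period T = 1 / f_beat = 1 / 4 s.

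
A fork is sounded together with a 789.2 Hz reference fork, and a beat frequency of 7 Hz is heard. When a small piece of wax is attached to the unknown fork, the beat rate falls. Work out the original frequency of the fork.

796.2 Hz

|f − 789.2| = 7, so the fork was at either 782.2 Hz or 796.2 Hz.
Loading a fork with wax lowers its frequency; the adjustment lowers the fork's frequency.
The beat rate fell, so the adjustment moved the fork toward 789.2 Hz — it must have started above the reference.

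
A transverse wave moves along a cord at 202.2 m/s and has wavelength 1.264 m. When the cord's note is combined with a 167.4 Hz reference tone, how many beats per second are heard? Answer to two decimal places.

Source frequency f = v/λ = 202.2/1.264 = 159.9684 Hz.
f_beat = |159.9684 − 167.4| = 7.43 Hz.

7.43 Hz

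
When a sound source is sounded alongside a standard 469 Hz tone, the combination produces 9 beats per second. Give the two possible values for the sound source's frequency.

460 Hz or 478 Hz

|f − 469| = 9, so f = 469 ± 9.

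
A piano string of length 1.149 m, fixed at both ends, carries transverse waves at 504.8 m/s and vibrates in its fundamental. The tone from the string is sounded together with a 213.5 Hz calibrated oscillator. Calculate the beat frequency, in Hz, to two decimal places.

For a string fixed at both ends, f_n = n·v/(2L) = 1·504.8/(2·1.149) = 219.6693 Hz.
f_beat = |219.6693 − 213.5| = 6.17 Hz.

6.17 Hz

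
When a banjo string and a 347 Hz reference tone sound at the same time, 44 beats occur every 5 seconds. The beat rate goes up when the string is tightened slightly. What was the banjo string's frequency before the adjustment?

355.8 Hz

Beat frequency = 44/5 = 8.8 Hz.
|f − 347| = 8.8, so the banjo string was at either 338.2 Hz or 355.8 Hz.
Increasing tension raises a string's frequency; the adjustment raises the banjo string's frequency.
The beat rate rose, so the adjustment moved the banjo string further from 347 Hz — it was already above the reference.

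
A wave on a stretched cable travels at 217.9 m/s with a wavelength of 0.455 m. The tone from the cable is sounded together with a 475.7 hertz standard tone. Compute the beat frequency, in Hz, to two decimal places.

Source frequency f = v/λ = 217.9/0.455 = 478.9011 Hz.
f_beat = |478.9011 − 475.7| = 3.20 Hz.

3.20 Hz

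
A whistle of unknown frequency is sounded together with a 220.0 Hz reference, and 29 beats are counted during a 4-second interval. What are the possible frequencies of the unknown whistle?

Beat frequency = 29/4 = 7.25 Hz.
|f − 220.0| = 7.25, so f = 220.0 ± 7.25.

212.75 Hz or 227.25 Hz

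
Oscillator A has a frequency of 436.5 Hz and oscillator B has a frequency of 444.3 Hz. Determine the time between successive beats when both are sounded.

0.128 s

f_beat = |436.5 − 444.3| = 7.8 Hz.
Beat period T = 1 / f_beat = 1 / 7.8 s.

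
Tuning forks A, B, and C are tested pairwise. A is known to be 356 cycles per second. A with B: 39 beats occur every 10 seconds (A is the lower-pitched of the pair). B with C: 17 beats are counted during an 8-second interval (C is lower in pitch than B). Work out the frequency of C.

357.775 Hz

A–B: Beat frequency = 39/10 = 3.9 Hz.
B is above A, so f_B = 356 + 3.9 = 359.9 Hz.
B–C: Beat frequency = 17/8 = 2.125 Hz.
C is below B, so f_C = 359.9 − 2.125 = 357.775 Hz.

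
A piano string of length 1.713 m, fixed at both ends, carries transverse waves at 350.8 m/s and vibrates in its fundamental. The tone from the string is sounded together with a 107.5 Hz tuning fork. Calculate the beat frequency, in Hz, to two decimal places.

For a string fixed at both ends, f_n = n·v/(2L) = 1·350.8/(2·1.713) = 102.3935 Hz.
f_beat = |102.3935 − 107.5| = 5.11 Hz.

5.11 Hz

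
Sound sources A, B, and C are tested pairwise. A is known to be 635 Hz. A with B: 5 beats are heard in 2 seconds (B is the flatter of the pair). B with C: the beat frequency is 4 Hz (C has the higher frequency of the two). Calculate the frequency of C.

636.5 Hz

A–B: Beat frequency = 5/2 = 2.5 Hz.
B is below A, so f_B = 635 − 2.5 = 632.5 Hz.
C is above B, so f_C = 632.5 + 4 = 636.5 Hz.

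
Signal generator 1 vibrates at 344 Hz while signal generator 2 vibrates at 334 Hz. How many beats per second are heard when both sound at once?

The beat frequency equals the magnitude of the frequency difference.
|344 − 334| = 10 Hz.

10 Hz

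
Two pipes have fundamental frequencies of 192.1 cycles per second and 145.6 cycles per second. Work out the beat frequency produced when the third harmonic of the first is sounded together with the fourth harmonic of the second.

6.1 Hz

Third harmonic of the first: 3·192.1 = 576.3 Hz.
Fourth harmonic of the second: 4·145.6 = 582.4 Hz.
f_beat = |576.3 − 582.4| = 6.1 Hz.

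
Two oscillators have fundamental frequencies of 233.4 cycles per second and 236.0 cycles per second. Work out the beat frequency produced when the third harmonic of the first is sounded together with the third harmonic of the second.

7.8 Hz

Third harmonic of the first: 3·233.4 = 700.2 Hz.
Third harmonic of the second: 3·236.0 = 708.0 Hz.
f_beat = |700.2 − 708.0| = 7.8 Hz.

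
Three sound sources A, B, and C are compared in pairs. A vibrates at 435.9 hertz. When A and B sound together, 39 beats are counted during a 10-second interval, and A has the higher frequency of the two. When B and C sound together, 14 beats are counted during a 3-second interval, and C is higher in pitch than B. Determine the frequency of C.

436.6667 Hz

A–B: Beat frequency = 39/10 = 3.9 Hz.
B is below A, so f_B = 435.9 − 3.9 = 432 Hz.
B–C: Beat frequency = 14/3 = 4.6667 Hz.
C is above B, so f_C = 432 + 4.6667 = 436.6667 Hz.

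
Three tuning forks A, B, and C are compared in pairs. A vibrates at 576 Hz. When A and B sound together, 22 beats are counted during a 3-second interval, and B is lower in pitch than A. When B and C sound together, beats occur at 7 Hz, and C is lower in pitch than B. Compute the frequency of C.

A–B: Beat frequency = 22/3 = 7.3333 Hz.
B is below A, so f_B = 576 − 7.3333 = 568.6667 Hz.
C is below B, so f_C = 568.6667 − 7 = 561.6667 Hz.

561.6667 Hz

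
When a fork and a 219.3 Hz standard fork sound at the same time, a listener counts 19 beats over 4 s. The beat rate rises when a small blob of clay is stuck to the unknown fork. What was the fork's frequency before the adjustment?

Beat frequency = 19/4 = 4.75 Hz.
|f − 219.3| = 4.75, so the fork was at either 214.55 Hz or 224.05 Hz.
Adding mass to a fork lowers its frequency; the adjustment lowers the fork's frequency.
The beat rate rose, so the adjustment moved the fork further from 219.3 Hz — it was already below the reference.

214.55 Hz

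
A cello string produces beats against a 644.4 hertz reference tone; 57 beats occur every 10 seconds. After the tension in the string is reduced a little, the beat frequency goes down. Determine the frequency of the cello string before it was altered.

650.1 Hz

Beat frequency = 57/10 = 5.7 Hz.
|f − 644.4| = 5.7, so the cello string was at either 638.7 Hz or 650.1 Hz.
Lower tension means lower frequency; the adjustment lowers the cello string's frequency.
The beat rate fell, so the adjustment moved the cello string toward 644.4 Hz — it must have started above the reference.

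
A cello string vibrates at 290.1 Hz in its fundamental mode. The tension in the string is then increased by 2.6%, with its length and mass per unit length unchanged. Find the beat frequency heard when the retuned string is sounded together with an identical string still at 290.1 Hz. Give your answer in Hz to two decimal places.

For a string, f ∝ √T, so the new frequency is 290.1·√1.026 = 293.8471 Hz.
f_beat = |293.8471 − 290.1| = 3.75 Hz.

3.75 Hz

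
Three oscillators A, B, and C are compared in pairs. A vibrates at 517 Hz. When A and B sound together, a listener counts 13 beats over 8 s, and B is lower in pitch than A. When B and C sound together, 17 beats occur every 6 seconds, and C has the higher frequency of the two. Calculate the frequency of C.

518.2083 Hz

A–B: Beat frequency = 13/8 = 1.625 Hz.
B is below A, so f_B = 517 − 1.625 = 515.375 Hz.
B–C: Beat frequency = 17/6 = 2.8333 Hz.
C is above B, so f_C = 515.375 + 2.8333 = 518.2083 Hz.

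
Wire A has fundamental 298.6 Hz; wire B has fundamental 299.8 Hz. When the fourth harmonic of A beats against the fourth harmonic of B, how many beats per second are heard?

Fourth harmonic of the first: 4·298.6 = 1194.4 Hz.
Fourth harmonic of the second: 4·299.8 = 1199.2 Hz.
f_beat = |1194.4 − 1199.2| = 4.8 Hz.

4.8 Hz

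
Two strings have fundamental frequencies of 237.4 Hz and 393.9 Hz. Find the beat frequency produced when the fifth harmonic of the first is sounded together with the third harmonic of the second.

5.3 Hz

Fifth harmonic of the first: 5·237.4 = 1187.0 Hz.
Third harmonic of the second: 3·393.9 = 1181.7 Hz.
f_beat = |1187.0 − 1181.7| = 5.3 Hz.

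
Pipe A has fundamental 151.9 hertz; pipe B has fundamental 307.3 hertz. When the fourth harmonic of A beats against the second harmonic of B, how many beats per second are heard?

Fourth harmonic of the first: 4·151.9 = 607.6 Hz.
Second harmonic of the second: 2·307.3 = 614.6 Hz.
f_beat = |607.6 − 614.6| = 7.0 Hz.

7.0 Hz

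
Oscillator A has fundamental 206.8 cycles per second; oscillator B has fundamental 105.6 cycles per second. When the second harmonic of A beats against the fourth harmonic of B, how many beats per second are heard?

Second harmonic of the first: 2·206.8 = 413.6 Hz.
Fourth harmonic of the second: 4·105.6 = 422.4 Hz.
f_beat = |413.6 − 422.4| = 8.8 Hz.

8.8 Hz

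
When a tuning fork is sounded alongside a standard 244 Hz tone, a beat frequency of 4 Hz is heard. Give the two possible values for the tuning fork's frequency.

240 Hz or 248 Hz

|f − 244| = 4, so f = 244 ± 4.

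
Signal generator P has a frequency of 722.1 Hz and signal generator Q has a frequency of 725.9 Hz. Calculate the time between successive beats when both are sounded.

f_beat = |722.1 − 725.9| = 3.8 Hz.
Beat period T = 1 / f_beat = 1 / 3.8 s.

0.263 s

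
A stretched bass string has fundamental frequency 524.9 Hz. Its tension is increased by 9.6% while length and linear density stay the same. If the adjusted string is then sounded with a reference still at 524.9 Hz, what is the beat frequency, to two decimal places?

For a string, f ∝ √T, so the new frequency is 524.9·√1.096 = 549.5179 Hz.
f_beat = |549.5179 − 524.9| = 24.62 Hz.

24.62 Hz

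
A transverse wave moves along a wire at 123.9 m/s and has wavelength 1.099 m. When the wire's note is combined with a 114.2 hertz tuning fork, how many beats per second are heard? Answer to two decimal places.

Source frequency f = v/λ = 123.9/1.099 = 112.7389 Hz.
f_beat = |112.7389 − 114.2| = 1.46 Hz.

1.46 Hz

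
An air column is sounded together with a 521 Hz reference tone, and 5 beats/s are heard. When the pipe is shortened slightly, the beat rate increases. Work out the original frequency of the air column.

|f − 521| = 5, so the air column was at either 516 Hz or 526 Hz.
A shorter pipe has a higher fundamental; the adjustment raises the air column's frequency.
The beat rate rose, so the adjustment moved the air column further from 521 Hz — it was already above the reference.

526 Hz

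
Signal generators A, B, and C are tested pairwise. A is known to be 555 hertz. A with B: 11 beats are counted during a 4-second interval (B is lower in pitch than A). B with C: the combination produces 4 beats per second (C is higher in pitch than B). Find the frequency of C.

556.25 Hz

A–B: Beat frequency = 11/4 = 2.75 Hz.
B is below A, so f_B = 555 − 2.75 = 552.25 Hz.
C is above B, so f_C = 552.25 + 4 = 556.25 Hz.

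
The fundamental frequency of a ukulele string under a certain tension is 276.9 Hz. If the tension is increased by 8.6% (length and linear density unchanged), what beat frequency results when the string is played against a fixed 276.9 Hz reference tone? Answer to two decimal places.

For a string, f ∝ √T, so the new frequency is 276.9·√1.086 = 288.5612 Hz.
f_beat = |288.5612 − 276.9| = 11.66 Hz.

11.66 Hz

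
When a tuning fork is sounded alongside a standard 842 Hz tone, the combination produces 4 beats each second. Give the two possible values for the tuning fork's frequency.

|f − 842| = 4, so f = 842 ± 4.

838 Hz or 846 Hz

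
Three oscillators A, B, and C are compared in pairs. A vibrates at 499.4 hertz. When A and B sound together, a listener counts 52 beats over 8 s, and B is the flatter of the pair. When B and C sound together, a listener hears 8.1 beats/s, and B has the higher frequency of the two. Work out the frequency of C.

484.8 Hz

A–B: Beat frequency = 52/8 = 6.5 Hz.
B is below A, so f_B = 499.4 − 6.5 = 492.9 Hz.
C is below B, so f_C = 492.9 − 8.1 = 484.8 Hz.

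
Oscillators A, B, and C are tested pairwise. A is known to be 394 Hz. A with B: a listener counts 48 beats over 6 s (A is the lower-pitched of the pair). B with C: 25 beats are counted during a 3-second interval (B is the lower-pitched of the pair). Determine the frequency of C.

A–B: Beat frequency = 48/6 = 8 Hz.
B is above A, so f_B = 394 + 8 = 402 Hz.
B–C: Beat frequency = 25/3 = 8.3333 Hz.
C is above B, so f_C = 402 + 8.3333 = 410.3333 Hz.

410.3333 Hz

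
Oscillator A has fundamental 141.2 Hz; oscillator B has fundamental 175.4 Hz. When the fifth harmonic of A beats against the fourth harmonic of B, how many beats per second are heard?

4.4 Hz

Fifth harmonic of the first: 5·141.2 = 706.0 Hz.
Fourth harmonic of the second: 4·175.4 = 701.6 Hz.
f_beat = |706.0 − 701.6| = 4.4 Hz.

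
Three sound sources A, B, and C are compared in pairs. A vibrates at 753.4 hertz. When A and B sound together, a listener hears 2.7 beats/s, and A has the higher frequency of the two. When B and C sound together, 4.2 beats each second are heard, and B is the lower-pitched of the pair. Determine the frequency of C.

754.9 Hz

B is below A, so f_B = 753.4 − 2.7 = 750.7 Hz.
C is above B, so f_C = 750.7 + 4.2 = 754.9 Hz.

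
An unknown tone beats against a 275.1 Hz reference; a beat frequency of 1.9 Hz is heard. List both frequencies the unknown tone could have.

|f − 275.1| = 1.9, so f = 275.1 ± 1.9.

273.2 Hz or 277 Hz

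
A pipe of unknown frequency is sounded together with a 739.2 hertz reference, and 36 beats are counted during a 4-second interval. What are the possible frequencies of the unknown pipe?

Beat frequency = 36/4 = 9 Hz.
|f − 739.2| = 9, so f = 739.2 ± 9.

730.2 Hz or 748.2 Hz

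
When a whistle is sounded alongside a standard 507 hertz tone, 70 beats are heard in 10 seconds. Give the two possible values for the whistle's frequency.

500 Hz or 514 Hz

Beat frequency = 70/10 = 7 Hz.
|f − 507| = 7, so f = 507 ± 7.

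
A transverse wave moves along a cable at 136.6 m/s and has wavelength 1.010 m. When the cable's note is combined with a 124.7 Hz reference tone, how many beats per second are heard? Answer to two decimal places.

Source frequency f = v/λ = 136.6/1.010 = 135.2475 Hz.
f_beat = |135.2475 − 124.7| = 10.55 Hz.

10.55 Hz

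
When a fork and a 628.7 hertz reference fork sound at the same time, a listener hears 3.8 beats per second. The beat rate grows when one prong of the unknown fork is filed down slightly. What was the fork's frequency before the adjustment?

|f − 628.7| = 3.8, so the fork was at either 624.9 Hz or 632.5 Hz.
Filing a prong removes mass and raises the fork's frequency; the adjustment raises the fork's frequency.
The beat rate rose, so the adjustment moved the fork further from 628.7 Hz — it was already above the reference.

632.5 Hz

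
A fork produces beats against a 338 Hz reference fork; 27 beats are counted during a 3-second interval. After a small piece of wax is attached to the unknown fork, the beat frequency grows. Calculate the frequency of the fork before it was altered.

329 Hz

Beat frequency = 27/3 = 9 Hz.
|f − 338| = 9, so the fork was at either 329 Hz or 347 Hz.
Loading a fork with wax lowers its frequency; the adjustment lowers the fork's frequency.
The beat rate rose, so the adjustment moved the fork further from 338 Hz — it was already below the reference.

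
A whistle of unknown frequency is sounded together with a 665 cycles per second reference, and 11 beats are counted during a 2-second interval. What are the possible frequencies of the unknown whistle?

659.5 Hz or 670.5 Hz

Beat frequency = 11/2 = 5.5 Hz.
|f − 665| = 5.5, so f = 665 ± 5.5.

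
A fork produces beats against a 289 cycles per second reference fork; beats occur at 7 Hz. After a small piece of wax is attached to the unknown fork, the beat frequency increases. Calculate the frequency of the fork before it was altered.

|f − 289| = 7, so the fork was at either 282 Hz or 296 Hz.
Loading a fork with wax lowers its frequency; the adjustment lowers the fork's frequency.
The beat rate rose, so the adjustment moved the fork further from 289 Hz — it was already below the reference.

282 Hz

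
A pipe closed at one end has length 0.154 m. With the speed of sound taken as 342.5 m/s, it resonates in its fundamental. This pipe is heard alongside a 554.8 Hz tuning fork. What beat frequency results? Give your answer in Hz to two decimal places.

1.21 Hz

Closed pipe (odd harmonics): f_n = n·v/(4L) = 1·342.5/(4·0.154) = 556.0065 Hz.
f_beat = |556.0065 − 554.8| = 1.21 Hz.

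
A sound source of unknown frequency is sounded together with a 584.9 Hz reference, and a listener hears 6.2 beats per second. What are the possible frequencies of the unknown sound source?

578.7 Hz or 591.1 Hz

|f − 584.9| = 6.2, so f = 584.9 ± 6.2.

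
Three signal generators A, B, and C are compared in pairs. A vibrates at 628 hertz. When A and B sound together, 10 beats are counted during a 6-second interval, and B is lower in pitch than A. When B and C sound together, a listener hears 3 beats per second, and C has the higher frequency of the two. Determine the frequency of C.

A–B: Beat frequency = 10/6 = 1.6667 Hz.
B is below A, so f_B = 628 − 1.6667 = 626.3333 Hz.
C is above B, so f_C = 626.3333 + 3 = 629.3333 Hz.

629.3333 Hz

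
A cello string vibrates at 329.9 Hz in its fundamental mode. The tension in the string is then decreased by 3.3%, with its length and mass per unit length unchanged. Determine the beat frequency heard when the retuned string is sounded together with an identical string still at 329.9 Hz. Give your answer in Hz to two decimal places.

For a string, f ∝ √T, so the new frequency is 329.9·√0.967 = 324.4110 Hz.
f_beat = |324.4110 − 329.9| = 5.49 Hz.

5.49 Hz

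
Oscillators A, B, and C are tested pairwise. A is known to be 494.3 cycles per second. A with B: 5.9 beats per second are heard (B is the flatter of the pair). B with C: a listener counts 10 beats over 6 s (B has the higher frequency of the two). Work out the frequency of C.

486.7333 Hz

B is below A, so f_B = 494.3 − 5.9 = 488.4 Hz.
B–C: Beat frequency = 10/6 = 1.6667 Hz.
C is below B, so f_C = 488.4 − 1.6667 = 486.7333 Hz.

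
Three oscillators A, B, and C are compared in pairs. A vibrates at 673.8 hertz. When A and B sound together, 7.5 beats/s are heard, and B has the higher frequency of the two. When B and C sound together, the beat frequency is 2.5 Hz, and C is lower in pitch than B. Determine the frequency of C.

678.8 Hz

B is above A, so f_B = 673.8 + 7.5 = 681.3 Hz.
C is below B, so f_C = 681.3 − 2.5 = 678.8 Hz.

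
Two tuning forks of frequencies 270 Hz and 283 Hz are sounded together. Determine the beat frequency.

The beat frequency equals the magnitude of the frequency difference.
|270 − 283| = 13 Hz.

13 Hz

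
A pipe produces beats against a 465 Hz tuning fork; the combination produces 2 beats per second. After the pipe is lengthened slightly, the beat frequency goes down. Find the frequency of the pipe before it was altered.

|f − 465| = 2, so the pipe was at either 463 Hz or 467 Hz.
A longer pipe has a lower fundamental; the adjustment lowers the pipe's frequency.
The beat rate fell, so the adjustment moved the pipe toward 465 Hz — it must have started above the reference.

467 Hz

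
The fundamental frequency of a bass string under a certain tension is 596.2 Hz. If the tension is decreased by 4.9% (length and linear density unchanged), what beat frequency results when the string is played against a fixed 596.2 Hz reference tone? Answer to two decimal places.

For a string, f ∝ √T, so the new frequency is 596.2·√0.951 = 581.4096 Hz.
f_beat = |581.4096 − 596.2| = 14.79 Hz.

14.79 Hz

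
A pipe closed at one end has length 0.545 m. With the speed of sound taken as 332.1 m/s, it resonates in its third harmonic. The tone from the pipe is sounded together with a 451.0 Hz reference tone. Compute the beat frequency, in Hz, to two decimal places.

6.02 Hz

Closed pipe (odd harmonics): f_n = n·v/(4L) = 3·332.1/(4·0.545) = 457.0183 Hz.
f_beat = |457.0183 − 451.0| = 6.02 Hz.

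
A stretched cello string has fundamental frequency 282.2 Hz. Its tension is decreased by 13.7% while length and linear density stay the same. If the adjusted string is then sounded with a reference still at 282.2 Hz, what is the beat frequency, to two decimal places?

For a string, f ∝ √T, so the new frequency is 282.2·√0.863 = 262.1576 Hz.
f_beat = |262.1576 − 282.2| = 20.04 Hz.

20.04 Hz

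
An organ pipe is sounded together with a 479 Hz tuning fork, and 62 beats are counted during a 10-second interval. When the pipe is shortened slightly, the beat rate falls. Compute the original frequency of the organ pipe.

Beat frequency = 62/10 = 6.2 Hz.
|f − 479| = 6.2, so the organ pipe was at either 472.8 Hz or 485.2 Hz.
A shorter pipe has a higher fundamental; the adjustment raises the organ pipe's frequency.
The beat rate fell, so the adjustment moved the organ pipe toward 479 Hz — it must have started below the reference.

472.8 Hz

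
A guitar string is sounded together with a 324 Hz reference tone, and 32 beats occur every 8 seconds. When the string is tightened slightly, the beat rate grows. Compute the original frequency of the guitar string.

Beat frequency = 32/8 = 4 Hz.
|f − 324| = 4, so the guitar string was at either 320 Hz or 328 Hz.
Increasing tension raises a string's frequency; the adjustment raises the guitar string's frequency.
The beat rate rose, so the adjustment moved the guitar string further from 324 Hz — it was already above the reference.

328 Hz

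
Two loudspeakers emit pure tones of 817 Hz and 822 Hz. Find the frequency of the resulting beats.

The beat frequency equals the magnitude of the frequency difference.
|817 − 822| = 5 Hz.

5 Hz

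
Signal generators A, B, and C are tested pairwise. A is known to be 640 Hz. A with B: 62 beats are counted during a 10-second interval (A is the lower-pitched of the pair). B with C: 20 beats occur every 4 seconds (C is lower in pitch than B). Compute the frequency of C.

A–B: Beat frequency = 62/10 = 6.2 Hz.
B is above A, so f_B = 640 + 6.2 = 646.2 Hz.
B–C: Beat frequency = 20/4 = 5 Hz.
C is below B, so f_C = 646.2 − 5 = 641.2 Hz.

641.2 Hz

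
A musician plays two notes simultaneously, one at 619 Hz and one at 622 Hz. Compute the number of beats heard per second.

f_beat = |f₁ − f₂|.
|619 − 622| = 3 Hz.

3 Hz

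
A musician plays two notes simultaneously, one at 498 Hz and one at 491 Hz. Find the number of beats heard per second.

Beats arise from superposition of two nearby frequencies; the beat rate is |f₁ − f₂|.
|498 − 491| = 7 Hz.

7 Hz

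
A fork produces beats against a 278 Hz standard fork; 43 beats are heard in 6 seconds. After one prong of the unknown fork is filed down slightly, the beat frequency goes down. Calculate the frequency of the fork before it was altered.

270.8333 Hz

Beat frequency = 43/6 = 7.1667 Hz.
|f − 278| = 7.1667, so the fork was at either 270.8333 Hz or 285.1667 Hz.
Filing a prong removes mass and raises the fork's frequency; the adjustment raises the fork's frequency.
The beat rate fell, so the adjustment moved the fork toward 278 Hz — it must have started below the reference.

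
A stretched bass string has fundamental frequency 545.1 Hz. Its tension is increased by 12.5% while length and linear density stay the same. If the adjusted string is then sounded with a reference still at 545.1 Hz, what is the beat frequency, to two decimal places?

33.07 Hz

For a string, f ∝ √T, so the new frequency is 545.1·√1.125 = 578.1659 Hz.
f_beat = |578.1659 − 545.1| = 33.07 Hz.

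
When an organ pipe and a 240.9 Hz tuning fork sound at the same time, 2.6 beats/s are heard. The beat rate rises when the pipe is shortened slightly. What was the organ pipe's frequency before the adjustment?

|f − 240.9| = 2.6, so the organ pipe was at either 238.3 Hz or 243.5 Hz.
A shorter pipe has a higher fundamental; the adjustment raises the organ pipe's frequency.
The beat rate rose, so the adjustment moved the organ pipe further from 240.9 Hz — it was already above the reference.

243.5 Hz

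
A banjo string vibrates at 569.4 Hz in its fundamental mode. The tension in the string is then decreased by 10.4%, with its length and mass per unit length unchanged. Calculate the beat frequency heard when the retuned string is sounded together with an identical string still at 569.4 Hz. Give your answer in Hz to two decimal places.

30.42 Hz

For a string, f ∝ √T, so the new frequency is 569.4·√0.896 = 538.9785 Hz.
f_beat = |538.9785 − 569.4| = 30.42 Hz.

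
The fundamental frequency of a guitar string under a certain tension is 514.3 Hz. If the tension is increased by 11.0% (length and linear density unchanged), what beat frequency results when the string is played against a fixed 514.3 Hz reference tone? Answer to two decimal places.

27.55 Hz

For a string, f ∝ √T, so the new frequency is 514.3·√1.110 = 541.8487 Hz.
f_beat = |541.8487 − 514.3| = 27.55 Hz.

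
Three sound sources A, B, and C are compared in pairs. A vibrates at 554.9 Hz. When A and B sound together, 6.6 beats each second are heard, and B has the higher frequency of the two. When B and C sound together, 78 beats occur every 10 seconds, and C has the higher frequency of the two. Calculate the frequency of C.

569.3 Hz

B is above A, so f_B = 554.9 + 6.6 = 561.5 Hz.
B–C: Beat frequency = 78/10 = 7.8 Hz.
C is above B, so f_C = 561.5 + 7.8 = 569.3 Hz.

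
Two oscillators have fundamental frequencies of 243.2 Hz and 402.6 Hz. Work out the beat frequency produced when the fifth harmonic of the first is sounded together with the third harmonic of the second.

Fifth harmonic of the first: 5·243.2 = 1216.0 Hz.
Third harmonic of the second: 3·402.6 = 1207.8 Hz.
f_beat = |1216.0 − 1207.8| = 8.2 Hz.

8.2 Hz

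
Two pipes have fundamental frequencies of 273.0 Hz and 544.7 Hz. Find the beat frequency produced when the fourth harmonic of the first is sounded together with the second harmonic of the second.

Fourth harmonic of the first: 4·273.0 = 1092.0 Hz.
Second harmonic of the second: 2·544.7 = 1089.4 Hz.
f_beat = |1092.0 − 1089.4| = 2.6 Hz.

2.6 Hz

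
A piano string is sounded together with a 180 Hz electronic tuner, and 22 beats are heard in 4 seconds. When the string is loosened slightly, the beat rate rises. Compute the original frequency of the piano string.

174.5 Hz

Beat frequency = 22/4 = 5.5 Hz.
|f − 180| = 5.5, so the piano string was at either 174.5 Hz or 185.5 Hz.
Reducing tension lowers a string's frequency; the adjustment lowers the piano string's frequency.
The beat rate rose, so the adjustment moved the piano string further from 180 Hz — it was already below the reference.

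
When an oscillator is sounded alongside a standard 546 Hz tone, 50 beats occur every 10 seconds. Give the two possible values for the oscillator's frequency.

541 Hz or 551 Hz

Beat frequency = 50/10 = 5 Hz.
|f − 546| = 5, so f = 546 ± 5.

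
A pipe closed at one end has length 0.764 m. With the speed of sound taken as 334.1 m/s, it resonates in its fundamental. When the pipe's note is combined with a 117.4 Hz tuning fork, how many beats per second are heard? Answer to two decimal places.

8.07 Hz

Closed pipe (odd harmonics): f_n = n·v/(4L) = 1·334.1/(4·0.764) = 109.3259 Hz.
f_beat = |109.3259 − 117.4| = 8.07 Hz.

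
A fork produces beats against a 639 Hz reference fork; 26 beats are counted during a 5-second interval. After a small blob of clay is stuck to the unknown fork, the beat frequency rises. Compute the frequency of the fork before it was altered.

Beat frequency = 26/5 = 5.2 Hz.
|f − 639| = 5.2, so the fork was at either 633.8 Hz or 644.2 Hz.
Adding mass to a fork lowers its frequency; the adjustment lowers the fork's frequency.
The beat rate rose, so the adjustment moved the fork further from 639 Hz — it was already below the reference.

633.8 Hz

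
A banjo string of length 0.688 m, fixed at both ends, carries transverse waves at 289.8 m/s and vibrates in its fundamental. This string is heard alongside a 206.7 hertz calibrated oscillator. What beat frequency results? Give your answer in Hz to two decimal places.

3.91 Hz

For a string fixed at both ends, f_n = n·v/(2L) = 1·289.8/(2·0.688) = 210.6105 Hz.
f_beat = |210.6105 − 206.7| = 3.91 Hz.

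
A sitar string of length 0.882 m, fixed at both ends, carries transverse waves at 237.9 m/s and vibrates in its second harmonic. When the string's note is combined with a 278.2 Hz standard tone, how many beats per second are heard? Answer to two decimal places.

8.47 Hz

For a string fixed at both ends, f_n = n·v/(2L) = 2·237.9/(2·0.882) = 269.7279 Hz.
f_beat = |269.7279 − 278.2| = 8.47 Hz.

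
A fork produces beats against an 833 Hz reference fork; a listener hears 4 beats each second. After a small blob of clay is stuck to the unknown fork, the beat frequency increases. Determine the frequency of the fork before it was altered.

|f − 833| = 4, so the fork was at either 829 Hz or 837 Hz.
Adding mass to a fork lowers its frequency; the adjustment lowers the fork's frequency.
The beat rate rose, so the adjustment moved the fork further from 833 Hz — it was already below the reference.

829 Hz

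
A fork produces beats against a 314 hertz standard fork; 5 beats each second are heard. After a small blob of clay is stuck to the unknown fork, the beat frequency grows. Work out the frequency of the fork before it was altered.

|f − 314| = 5, so the fork was at either 309 Hz or 319 Hz.
Adding mass to a fork lowers its frequency; the adjustment lowers the fork's frequency.
The beat rate rose, so the adjustment moved the fork further from 314 Hz — it was already below the reference.

309 Hz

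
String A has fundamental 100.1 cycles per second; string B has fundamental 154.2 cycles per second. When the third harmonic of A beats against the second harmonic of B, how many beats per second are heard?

Third harmonic of the first: 3·100.1 = 300.3 Hz.
Second harmonic of the second: 2·154.2 = 308.4 Hz.
f_beat = |300.3 − 308.4| = 8.1 Hz.

8.1 Hz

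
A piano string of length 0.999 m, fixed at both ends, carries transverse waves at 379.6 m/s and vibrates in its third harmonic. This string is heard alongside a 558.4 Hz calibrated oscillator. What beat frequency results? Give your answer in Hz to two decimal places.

11.57 Hz

For a string fixed at both ends, f_n = n·v/(2L) = 3·379.6/(2·0.999) = 569.9700 Hz.
f_beat = |569.9700 − 558.4| = 11.57 Hz.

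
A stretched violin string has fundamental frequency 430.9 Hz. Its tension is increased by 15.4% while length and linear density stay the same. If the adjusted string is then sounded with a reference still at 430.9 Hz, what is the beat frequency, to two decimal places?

31.99 Hz

For a string, f ∝ √T, so the new frequency is 430.9·√1.154 = 462.8917 Hz.
f_beat = |462.8917 − 430.9| = 31.99 Hz.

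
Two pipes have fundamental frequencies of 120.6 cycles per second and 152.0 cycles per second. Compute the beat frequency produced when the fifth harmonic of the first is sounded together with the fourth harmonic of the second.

5.0 Hz

Fifth harmonic of the first: 5·120.6 = 603.0 Hz.
Fourth harmonic of the second: 4·152.0 = 608.0 Hz.
f_beat = |603.0 − 608.0| = 5.0 Hz.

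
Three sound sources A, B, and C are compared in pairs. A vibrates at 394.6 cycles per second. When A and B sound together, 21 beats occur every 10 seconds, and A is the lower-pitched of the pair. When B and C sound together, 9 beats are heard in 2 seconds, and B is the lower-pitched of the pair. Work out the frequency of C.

401.2 Hz

A–B: Beat frequency = 21/10 = 2.1 Hz.
B is above A, so f_B = 394.6 + 2.1 = 396.7 Hz.
B–C: Beat frequency = 9/2 = 4.5 Hz.
C is above B, so f_C = 396.7 + 4.5 = 401.2 Hz.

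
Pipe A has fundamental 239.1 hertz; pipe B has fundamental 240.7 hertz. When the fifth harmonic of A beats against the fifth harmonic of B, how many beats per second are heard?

8.0 Hz

Fifth harmonic of the first: 5·239.1 = 1195.5 Hz.
Fifth harmonic of the second: 5·240.7 = 1203.5 Hz.
f_beat = |1195.5 − 1203.5| = 8.0 Hz.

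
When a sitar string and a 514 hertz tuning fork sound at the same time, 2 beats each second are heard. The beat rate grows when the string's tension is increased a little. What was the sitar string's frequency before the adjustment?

516 Hz

|f − 514| = 2, so the sitar string was at either 512 Hz or 516 Hz.
Higher tension means higher frequency; the adjustment raises the sitar string's frequency.
The beat rate rose, so the adjustment moved the sitar string further from 514 Hz — it was already above the reference.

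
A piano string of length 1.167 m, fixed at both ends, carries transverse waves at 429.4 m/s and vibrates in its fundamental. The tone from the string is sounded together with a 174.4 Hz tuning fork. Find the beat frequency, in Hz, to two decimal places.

9.58 Hz

For a string fixed at both ends, f_n = n·v/(2L) = 1·429.4/(2·1.167) = 183.9760 Hz.
f_beat = |183.9760 − 174.4| = 9.58 Hz.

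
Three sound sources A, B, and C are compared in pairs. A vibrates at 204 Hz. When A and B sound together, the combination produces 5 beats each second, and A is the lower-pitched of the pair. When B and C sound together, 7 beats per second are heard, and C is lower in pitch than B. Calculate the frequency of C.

202 Hz

B is above A, so f_B = 204 + 5 = 209 Hz.
C is below B, so f_C = 209 − 7 = 202 Hz.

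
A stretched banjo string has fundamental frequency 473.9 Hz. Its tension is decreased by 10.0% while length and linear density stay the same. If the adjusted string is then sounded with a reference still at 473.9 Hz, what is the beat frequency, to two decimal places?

For a string, f ∝ √T, so the new frequency is 473.9·√0.900 = 449.5810 Hz.
f_beat = |449.5810 − 473.9| = 24.32 Hz.

24.32 Hz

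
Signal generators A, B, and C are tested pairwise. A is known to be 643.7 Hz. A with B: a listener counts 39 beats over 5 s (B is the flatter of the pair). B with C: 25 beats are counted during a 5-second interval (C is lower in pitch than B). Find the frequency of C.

A–B: Beat frequency = 39/5 = 7.8 Hz.
B is below A, so f_B = 643.7 − 7.8 = 635.9 Hz.
B–C: Beat frequency = 25/5 = 5 Hz.
C is below B, so f_C = 635.9 − 5 = 630.9 Hz.

630.9 Hz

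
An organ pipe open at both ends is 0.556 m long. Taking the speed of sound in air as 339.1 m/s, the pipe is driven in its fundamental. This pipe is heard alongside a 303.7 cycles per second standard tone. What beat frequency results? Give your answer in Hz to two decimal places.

Open pipe: f_n = n·v/(2L) = 1·339.1/(2·0.556) = 304.9460 Hz.
f_beat = |304.9460 − 303.7| = 1.25 Hz.

1.25 Hz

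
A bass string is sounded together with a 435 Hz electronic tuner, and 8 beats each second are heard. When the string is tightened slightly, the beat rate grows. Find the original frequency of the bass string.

443 Hz

|f − 435| = 8, so the bass string was at either 427 Hz or 443 Hz.
Increasing tension raises a string's frequency; the adjustment raises the bass string's frequency.
The beat rate rose, so the adjustment moved the bass string further from 435 Hz — it was already above the reference.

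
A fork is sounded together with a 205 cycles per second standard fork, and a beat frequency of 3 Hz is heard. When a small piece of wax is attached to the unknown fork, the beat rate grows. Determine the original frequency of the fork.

202 Hz

|f − 205| = 3, so the fork was at either 202 Hz or 208 Hz.
Loading a fork with wax lowers its frequency; the adjustment lowers the fork's frequency.
The beat rate rose, so the adjustment moved the fork further from 205 Hz — it was already below the reference.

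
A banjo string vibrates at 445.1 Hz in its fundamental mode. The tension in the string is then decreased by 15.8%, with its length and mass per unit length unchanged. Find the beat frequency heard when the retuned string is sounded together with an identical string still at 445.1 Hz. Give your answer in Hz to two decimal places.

36.67 Hz

For a string, f ∝ √T, so the new frequency is 445.1·√0.842 = 408.4262 Hz.
f_beat = |408.4262 − 445.1| = 36.67 Hz.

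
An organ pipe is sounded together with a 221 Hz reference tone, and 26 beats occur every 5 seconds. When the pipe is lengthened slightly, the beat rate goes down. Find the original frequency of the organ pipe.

Beat frequency = 26/5 = 5.2 Hz.
|f − 221| = 5.2, so the organ pipe was at either 215.8 Hz or 226.2 Hz.
A longer pipe has a lower fundamental; the adjustment lowers the organ pipe's frequency.
The beat rate fell, so the adjustment moved the organ pipe toward 221 Hz — it must have started above the reference.

226.2 Hz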